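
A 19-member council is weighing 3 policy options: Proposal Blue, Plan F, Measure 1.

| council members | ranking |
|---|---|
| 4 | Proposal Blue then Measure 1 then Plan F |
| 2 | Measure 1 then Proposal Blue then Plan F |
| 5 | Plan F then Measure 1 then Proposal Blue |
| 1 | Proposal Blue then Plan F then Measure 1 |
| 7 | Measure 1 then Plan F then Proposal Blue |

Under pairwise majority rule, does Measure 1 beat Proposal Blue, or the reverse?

Ballots ranking Measure 1 above Proposal Blue: 2 + 5 + 7 = 14.
Ballots ranking Proposal Blue above Measure 1: 19 − 14 = 5.
Measure 1 wins the head-to-head 14–5.

Measure 1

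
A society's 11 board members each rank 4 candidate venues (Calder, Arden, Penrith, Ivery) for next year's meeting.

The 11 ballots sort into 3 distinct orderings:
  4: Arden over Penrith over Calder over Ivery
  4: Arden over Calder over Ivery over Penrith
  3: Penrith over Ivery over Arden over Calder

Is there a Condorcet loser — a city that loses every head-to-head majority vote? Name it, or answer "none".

Head-to-head results (11 organisers):
Calder vs Arden: Arden wins 11–0.
Calder vs Penrith: 4 for Calder, 7 for Penrith — Penrith by 7–4.
Calder vs Ivery: 4+4 = 8 for Calder, 3 for Ivery — Calder by 8–3.
Arden vs Penrith: Arden wins 8–3.
Arden vs Ivery: Arden, 8–3.
Penrith vs Ivery: Penrith preferred on 4+3 = 7 ballots; Penrith wins 7–4.
Ivery is beaten in every head-to-head and is the Condorcet loser.

Ivery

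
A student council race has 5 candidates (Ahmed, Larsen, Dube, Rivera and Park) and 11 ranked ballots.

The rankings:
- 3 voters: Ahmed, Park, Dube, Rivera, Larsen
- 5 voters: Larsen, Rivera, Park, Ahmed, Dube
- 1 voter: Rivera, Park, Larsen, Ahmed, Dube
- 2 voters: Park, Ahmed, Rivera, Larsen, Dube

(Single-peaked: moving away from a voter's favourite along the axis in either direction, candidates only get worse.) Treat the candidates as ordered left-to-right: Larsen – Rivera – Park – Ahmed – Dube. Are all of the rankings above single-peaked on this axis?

Axis positions: Larsen=1, Rivera=2, Park=3, Ahmed=4, Dube=5.
Ballot type 1 (peak Ahmed at position 4): ranking walks positions 4-3-5-2-1, expanding outward from the peak — single-peaked.
Ballot type 2 (peak Larsen at position 1): ranking walks positions 1-2-3-4-5, expanding outward from the peak — single-peaked.
Ballot type 3 (peak Rivera at position 2): ranking walks positions 2-3-1-4-5, expanding outward from the peak — single-peaked.
Ballot type 4 (peak Park at position 3): ranking walks positions 3-4-2-1-5, expanding outward from the peak — single-peaked.
Every ranking is single-peaked on this axis.

yes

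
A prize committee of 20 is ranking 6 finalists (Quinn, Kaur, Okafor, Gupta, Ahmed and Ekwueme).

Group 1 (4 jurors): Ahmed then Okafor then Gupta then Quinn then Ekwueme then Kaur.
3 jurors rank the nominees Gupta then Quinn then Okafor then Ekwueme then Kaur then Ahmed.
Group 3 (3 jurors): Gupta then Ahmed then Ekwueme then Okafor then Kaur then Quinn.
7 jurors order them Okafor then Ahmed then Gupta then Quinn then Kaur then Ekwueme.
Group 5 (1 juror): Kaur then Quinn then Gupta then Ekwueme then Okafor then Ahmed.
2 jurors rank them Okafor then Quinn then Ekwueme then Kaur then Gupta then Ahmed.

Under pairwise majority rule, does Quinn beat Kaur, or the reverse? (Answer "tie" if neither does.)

Ballots ranking Quinn above Kaur: 4 + 3 + 7 + 2 = 16.
Ballots ranking Kaur above Quinn: 20 − 16 = 4.
Quinn wins the head-to-head 16–4.

Quinn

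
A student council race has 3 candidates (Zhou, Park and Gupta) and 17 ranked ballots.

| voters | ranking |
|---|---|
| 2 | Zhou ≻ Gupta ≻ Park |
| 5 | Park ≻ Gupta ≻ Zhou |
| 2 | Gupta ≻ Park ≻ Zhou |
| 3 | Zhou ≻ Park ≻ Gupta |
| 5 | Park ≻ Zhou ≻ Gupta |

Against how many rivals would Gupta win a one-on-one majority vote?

Gupta against each rival (17 voters):
Gupta vs Zhou: Zhou, 10–7.
Gupta vs Park: Gupta preferred on 2+2 = 4 ballots; Park wins 13–4.
Gupta beats no one; loses to Zhou, Park — 0 pairwise wins.

0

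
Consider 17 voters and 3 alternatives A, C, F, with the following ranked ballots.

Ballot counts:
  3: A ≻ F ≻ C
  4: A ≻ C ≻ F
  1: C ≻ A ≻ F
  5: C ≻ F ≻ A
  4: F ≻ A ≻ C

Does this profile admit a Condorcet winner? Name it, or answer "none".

none

Check each pair by majority over 17 ballots:
A–C: A 11–6.
A vs F: F wins 9–8.
C vs F: C wins 10–7.
Each alternative drops at least one matchup (A loses to F; C loses to A; F loses to C); the cycle A beats C beats F beats A rules out a Condorcet winner.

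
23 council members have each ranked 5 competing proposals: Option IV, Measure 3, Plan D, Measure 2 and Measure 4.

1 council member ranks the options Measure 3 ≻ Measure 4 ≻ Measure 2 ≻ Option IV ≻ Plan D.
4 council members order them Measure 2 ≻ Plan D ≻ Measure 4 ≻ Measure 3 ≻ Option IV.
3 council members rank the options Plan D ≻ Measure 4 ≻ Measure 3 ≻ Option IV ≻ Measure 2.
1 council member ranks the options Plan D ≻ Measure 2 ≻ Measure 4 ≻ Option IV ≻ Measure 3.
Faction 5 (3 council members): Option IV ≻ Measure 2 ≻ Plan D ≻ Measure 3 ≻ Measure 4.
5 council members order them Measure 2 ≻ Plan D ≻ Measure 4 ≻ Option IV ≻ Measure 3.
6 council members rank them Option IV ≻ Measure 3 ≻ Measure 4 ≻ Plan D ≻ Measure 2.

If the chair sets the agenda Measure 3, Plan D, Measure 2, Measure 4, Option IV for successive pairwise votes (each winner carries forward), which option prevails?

Option IV

Round 1: Measure 3 vs Plan D — 7–16, Plan D advances.
Round 2: Plan D vs Measure 2 — 10–13, Measure 2 advances.
Round 3: Measure 2 vs Measure 4 — 13–10, Measure 2 advances.
Round 4: Measure 2 vs Option IV — 11–12, Option IV advances.
The agenda winner is Option IV.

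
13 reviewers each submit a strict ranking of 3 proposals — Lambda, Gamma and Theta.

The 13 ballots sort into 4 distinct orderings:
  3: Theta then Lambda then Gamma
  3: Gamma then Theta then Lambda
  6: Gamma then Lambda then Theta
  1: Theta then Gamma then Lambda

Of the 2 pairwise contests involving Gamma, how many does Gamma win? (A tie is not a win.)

2

Gamma against each rival (13 reviewers):
Gamma vs Lambda: Gamma, 10–3.
Gamma vs Theta: 9 to 4, Gamma.
Gamma beats Lambda, Theta — 2 pairwise wins.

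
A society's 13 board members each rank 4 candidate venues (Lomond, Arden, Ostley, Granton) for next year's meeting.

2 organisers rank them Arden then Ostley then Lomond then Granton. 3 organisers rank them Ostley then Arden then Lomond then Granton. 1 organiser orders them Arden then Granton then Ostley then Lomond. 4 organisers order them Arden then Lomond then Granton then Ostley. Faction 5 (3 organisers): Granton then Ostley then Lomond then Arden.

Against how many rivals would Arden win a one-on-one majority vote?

Arden against each rival (13 organisers):
Arden vs Lomond: Arden, 10–3.
Arden vs Ostley: Arden, 7–6.
Arden vs Granton: Arden wins 10–3.
Arden beats Lomond, Ostley, Granton — 3 pairwise wins.

3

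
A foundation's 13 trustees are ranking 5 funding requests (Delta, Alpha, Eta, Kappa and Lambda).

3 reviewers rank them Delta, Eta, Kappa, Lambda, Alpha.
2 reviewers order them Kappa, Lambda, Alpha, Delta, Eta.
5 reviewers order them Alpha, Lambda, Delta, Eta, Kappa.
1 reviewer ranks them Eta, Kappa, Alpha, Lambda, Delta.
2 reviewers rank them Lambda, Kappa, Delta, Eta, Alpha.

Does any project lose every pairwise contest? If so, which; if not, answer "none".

Head-to-head results (13 reviewers):
Delta vs Alpha: 5 to 8, Alpha.
Delta vs Eta: Delta wins 12–1.
Delta–Kappa: Delta 8–5.
Delta vs Lambda: Lambda, 10–3.
Alpha vs Eta: Alpha wins 7–6.
Alpha vs Kappa: Kappa, 8–5.
Alpha vs Lambda: Alpha preferred on 5+1 = 6 ballots; Lambda wins 7–6.
Eta vs Kappa: Eta is ranked higher on 3+5+1 = 9 ballots, Kappa on 4. Eta wins 9–4.
Eta vs Lambda: Lambda, 9–4.
Kappa vs Lambda: 3+2+1 = 6 for Kappa, 7 for Lambda — Lambda by 7–6.
Each project has at least one pairwise win (Delta beats Eta; Alpha beats Delta; Eta beats Kappa; Kappa beats Alpha; Lambda beats Delta) — no Condorcet loser.

none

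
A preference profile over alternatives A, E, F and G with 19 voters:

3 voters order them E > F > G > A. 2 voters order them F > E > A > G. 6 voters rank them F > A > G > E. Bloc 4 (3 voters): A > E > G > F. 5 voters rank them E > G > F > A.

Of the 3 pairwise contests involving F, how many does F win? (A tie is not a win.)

F against each rival (19 voters):
F vs A: F is ranked higher on 3+2+6+5 = 16 ballots, A on 3. F wins 16–3.
F–E: E 11–8.
F–G: F 11–8.
F beats A, G; loses to E — 2 pairwise wins.

2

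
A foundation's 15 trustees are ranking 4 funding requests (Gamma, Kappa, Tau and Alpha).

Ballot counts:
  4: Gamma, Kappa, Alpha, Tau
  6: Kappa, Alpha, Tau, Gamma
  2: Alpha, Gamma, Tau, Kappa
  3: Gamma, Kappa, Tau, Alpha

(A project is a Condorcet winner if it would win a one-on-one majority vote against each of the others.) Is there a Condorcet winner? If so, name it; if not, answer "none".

none

Check each pair by majority over 15 ballots:
Gamma vs Kappa: Gamma is ranked higher on 4+2+3 = 9 ballots, Kappa on 6. Gamma wins 9–6.
Gamma vs Tau: 4+2+3 = 9 for Gamma, 6 for Tau — Gamma by 9–6.
Gamma vs Alpha: 7 to 8, Alpha.
Kappa vs Tau: 13 to 2, Kappa.
Kappa vs Alpha: 4+6+3 = 13 for Kappa, 2 for Alpha — Kappa by 13–2.
Tau vs Alpha: Tau is ranked higher on 3 ballots, Alpha on 12. Alpha wins 12–3.
Every project loses at least once (Gamma loses to Alpha; Kappa loses to Gamma; Tau loses to Gamma; Alpha loses to Kappa). The majority relation contains the cycle Gamma > Kappa > Alpha > Gamma, so there is no Condorcet winner.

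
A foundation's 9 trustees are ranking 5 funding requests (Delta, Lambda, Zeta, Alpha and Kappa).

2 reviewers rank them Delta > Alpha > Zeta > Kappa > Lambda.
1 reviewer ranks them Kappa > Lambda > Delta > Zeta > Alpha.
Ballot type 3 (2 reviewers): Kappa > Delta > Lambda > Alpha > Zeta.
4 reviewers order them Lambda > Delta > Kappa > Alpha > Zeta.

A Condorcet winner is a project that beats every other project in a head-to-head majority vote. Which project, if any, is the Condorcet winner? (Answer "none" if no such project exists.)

Pairwise majorities:
Delta vs Lambda: Delta preferred on 2+2 = 4 ballots; Lambda wins 5–4.
Delta vs Zeta: 9 to 0, Delta.
Delta vs Alpha: Delta preferred on 2+1+2+4 = 9 ballots; Delta wins 9–0.
Delta vs Kappa: Delta preferred on 2+4 = 6 ballots; Delta wins 6–3.
Lambda vs Zeta: Lambda preferred on 1+2+4 = 7 ballots; Lambda wins 7–2.
Lambda vs Alpha: 7 to 2, Lambda.
Lambda vs Kappa: Lambda preferred on 4 ballots; Kappa wins 5–4.
Zeta vs Alpha: Zeta preferred on 1 ballot; Alpha wins 8–1.
Zeta vs Kappa: Zeta is ranked higher on 2 ballots, Kappa on 7. Kappa wins 7–2.
Alpha vs Kappa: 2 to 7, Kappa.
Every project loses at least once (Delta loses to Lambda; Lambda loses to Kappa; Zeta loses to Delta; Alpha loses to Delta; Kappa loses to Delta). The majority relation contains the cycle Delta → Kappa → Lambda → Delta, so there is no Condorcet winner.

none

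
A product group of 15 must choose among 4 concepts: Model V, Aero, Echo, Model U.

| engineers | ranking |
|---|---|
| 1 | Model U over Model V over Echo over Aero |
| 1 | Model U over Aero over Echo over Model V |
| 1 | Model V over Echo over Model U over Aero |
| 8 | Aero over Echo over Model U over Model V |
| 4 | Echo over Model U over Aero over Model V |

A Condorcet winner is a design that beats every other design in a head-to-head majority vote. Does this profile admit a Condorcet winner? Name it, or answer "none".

Head-to-head results (15 engineers):
Model V vs Aero: Aero wins 13–2.
Model V vs Echo: 2 to 13, Echo.
Model V–Model U: Model U 14–1.
Aero vs Echo: Aero wins 9–6.
Aero vs Model U: 8 for Aero, 7 for Model U — Aero by 8–7.
Echo–Model U: Echo 13–2.
Only Aero has no losses; Aero is the Condorcet winner.

Aero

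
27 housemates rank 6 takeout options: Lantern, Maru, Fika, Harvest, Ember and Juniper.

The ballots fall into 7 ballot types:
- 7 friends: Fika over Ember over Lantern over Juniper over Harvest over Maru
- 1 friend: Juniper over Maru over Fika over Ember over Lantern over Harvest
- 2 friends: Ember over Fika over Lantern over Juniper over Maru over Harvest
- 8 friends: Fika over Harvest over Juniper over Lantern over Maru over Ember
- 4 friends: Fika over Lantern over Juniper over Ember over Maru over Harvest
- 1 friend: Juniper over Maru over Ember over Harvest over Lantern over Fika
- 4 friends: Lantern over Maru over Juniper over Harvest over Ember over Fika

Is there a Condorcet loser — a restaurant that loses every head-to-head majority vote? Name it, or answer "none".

Head-to-head results (27 friends):
Lantern vs Maru: 25 to 2, Lantern.
Lantern–Fika: Fika 22–5.
Lantern vs Harvest: 7+1+2+4+4 = 18 for Lantern, 9 for Harvest — Lantern by 18–9.
Lantern vs Ember: Lantern, 16–11.
Lantern vs Juniper: Lantern preferred on 7+2+4+4 = 17 ballots; Lantern wins 17–10.
Maru vs Fika: 6 to 21, Fika.
Maru vs Harvest: Harvest wins 15–12.
Maru vs Ember: Maru wins 14–13.
Maru vs Juniper: Maru is ranked higher on 4 ballots, Juniper on 23. Juniper wins 23–4.
Fika vs Harvest: Fika preferred on 7+1+2+8+4 = 22 ballots; Fika wins 22–5.
Fika vs Ember: Fika, 20–7.
Fika vs Juniper: 21 to 6, Fika.
Harvest vs Ember: Ember wins 15–12.
Harvest vs Juniper: Juniper wins 19–8.
Ember–Juniper: Juniper 18–9.
No restaurant is winless: Lantern beats Maru; Maru beats Ember; Fika beats Lantern; Harvest beats Maru; Ember beats Harvest; Juniper beats Maru. There is no Condorcet loser.

none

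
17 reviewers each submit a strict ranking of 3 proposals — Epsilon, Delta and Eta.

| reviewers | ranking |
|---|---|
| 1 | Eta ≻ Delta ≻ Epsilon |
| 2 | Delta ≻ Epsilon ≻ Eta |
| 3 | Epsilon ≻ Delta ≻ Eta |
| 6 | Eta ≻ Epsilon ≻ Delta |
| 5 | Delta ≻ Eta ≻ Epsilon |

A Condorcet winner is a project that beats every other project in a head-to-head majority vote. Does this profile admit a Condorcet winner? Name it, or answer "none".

Check each pair by majority over 17 ballots:
Epsilon–Delta: Epsilon 9–8.
Epsilon vs Eta: Eta, 12–5.
Delta vs Eta: Delta preferred on 2+3+5 = 10 ballots; Delta wins 10–7.
Each project drops at least one matchup (Epsilon loses to Eta; Delta loses to Epsilon; Eta loses to Delta); the cycle Epsilon → Delta → Eta → Epsilon rules out a Condorcet winner.

none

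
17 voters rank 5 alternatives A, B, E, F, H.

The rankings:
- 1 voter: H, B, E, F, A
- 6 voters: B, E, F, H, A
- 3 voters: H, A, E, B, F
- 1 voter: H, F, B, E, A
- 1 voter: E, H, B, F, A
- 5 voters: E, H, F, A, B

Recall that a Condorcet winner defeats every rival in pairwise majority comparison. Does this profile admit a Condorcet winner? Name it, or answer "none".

Check each pair by majority over 17 ballots:
A vs B: 3+5 = 8 for A, 9 for B — B by 9–8.
A vs E: A is ranked higher on 3 ballots, E on 14. E wins 14–3.
A vs F: A preferred on 3 ballots; F wins 14–3.
A vs H: A preferred on 0 ballots; H wins 17–0.
B vs E: 1+6+1 = 8 for B, 9 for E — E by 9–8.
B vs F: B is ranked higher on 1+6+3+1 = 11 ballots, F on 6. B wins 11–6.
B vs H: 6 to 11, H.
E vs F: E preferred on 1+6+3+1+5 = 16 ballots; E wins 16–1.
E vs H: E is ranked higher on 6+1+5 = 12 ballots, H on 5. E wins 12–5.
F vs H: 6 to 11, H.
E defeats every rival head-to-head and is the Condorcet winner.

E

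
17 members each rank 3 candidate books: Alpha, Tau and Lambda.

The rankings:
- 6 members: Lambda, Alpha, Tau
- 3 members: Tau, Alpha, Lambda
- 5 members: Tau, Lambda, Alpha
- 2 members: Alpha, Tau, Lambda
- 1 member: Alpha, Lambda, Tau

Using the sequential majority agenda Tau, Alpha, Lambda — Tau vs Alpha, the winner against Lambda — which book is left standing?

Round 1: Tau vs Alpha — 8–9, Alpha advances.
Round 2: Alpha vs Lambda — 6–11, Lambda advances.
The agenda winner is Lambda.

Lambda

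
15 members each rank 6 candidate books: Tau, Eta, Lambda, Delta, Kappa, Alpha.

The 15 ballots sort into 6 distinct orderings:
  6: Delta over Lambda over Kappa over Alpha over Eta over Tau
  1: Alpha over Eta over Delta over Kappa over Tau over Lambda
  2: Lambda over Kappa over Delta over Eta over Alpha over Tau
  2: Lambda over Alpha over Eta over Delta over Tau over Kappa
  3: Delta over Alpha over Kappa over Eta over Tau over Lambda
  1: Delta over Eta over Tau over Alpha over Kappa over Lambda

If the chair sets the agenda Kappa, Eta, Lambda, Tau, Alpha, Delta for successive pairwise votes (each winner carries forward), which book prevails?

Delta

Round 1: Kappa vs Eta — 11–4, Kappa advances.
Round 2: Kappa vs Lambda — 5–10, Lambda advances.
Round 3: Lambda vs Tau — 10–5, Lambda advances.
Round 4: Lambda vs Alpha — 10–5, Lambda advances.
Round 5: Lambda vs Delta — 4–11, Delta advances.
The agenda winner is Delta.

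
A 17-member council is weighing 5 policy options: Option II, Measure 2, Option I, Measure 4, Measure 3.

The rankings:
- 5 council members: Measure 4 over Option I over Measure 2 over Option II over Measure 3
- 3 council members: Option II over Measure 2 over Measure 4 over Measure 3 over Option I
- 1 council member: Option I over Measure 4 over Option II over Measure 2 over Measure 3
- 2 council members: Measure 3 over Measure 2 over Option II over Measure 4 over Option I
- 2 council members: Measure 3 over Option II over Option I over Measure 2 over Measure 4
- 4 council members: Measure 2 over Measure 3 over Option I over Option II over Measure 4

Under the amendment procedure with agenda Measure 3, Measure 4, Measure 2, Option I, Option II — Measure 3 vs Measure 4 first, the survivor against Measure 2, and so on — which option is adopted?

Measure 2

Round 1: Measure 3 vs Measure 4 — 8–9, Measure 4 advances.
Round 2: Measure 4 vs Measure 2 — 6–11, Measure 2 advances.
Round 3: Measure 2 vs Option I — 9–8, Measure 2 advances.
Round 4: Measure 2 vs Option II — 11–6, Measure 2 advances.
The agenda winner is Measure 2.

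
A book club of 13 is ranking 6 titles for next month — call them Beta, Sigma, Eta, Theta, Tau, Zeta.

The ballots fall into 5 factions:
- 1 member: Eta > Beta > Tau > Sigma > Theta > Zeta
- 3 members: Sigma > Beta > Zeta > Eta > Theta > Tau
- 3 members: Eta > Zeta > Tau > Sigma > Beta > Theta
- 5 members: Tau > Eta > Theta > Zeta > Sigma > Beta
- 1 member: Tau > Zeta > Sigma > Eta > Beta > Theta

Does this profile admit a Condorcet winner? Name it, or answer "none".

Pairwise majorities:
Beta vs Sigma: 1 to 12, Sigma.
Beta vs Eta: Eta wins 10–3.
Beta vs Theta: Beta, 8–5.
Beta vs Tau: Beta preferred on 1+3 = 4 ballots; Tau wins 9–4.
Beta vs Zeta: Beta preferred on 1+3 = 4 ballots; Zeta wins 9–4.
Sigma vs Eta: Eta wins 9–4.
Sigma vs Theta: Sigma wins 8–5.
Sigma–Tau: Tau 10–3.
Sigma vs Zeta: Sigma preferred on 1+3 = 4 ballots; Zeta wins 9–4.
Eta–Theta: Eta 13–0.
Eta vs Tau: Eta preferred on 1+3+3 = 7 ballots; Eta wins 7–6.
Eta–Zeta: Eta 9–4.
Theta vs Tau: Tau wins 10–3.
Theta vs Zeta: Zeta wins 7–6.
Tau vs Zeta: Tau preferred on 1+5+1 = 7 ballots; Tau wins 7–6.
Eta wins every pairwise contest, so Eta is the Condorcet winner.

Eta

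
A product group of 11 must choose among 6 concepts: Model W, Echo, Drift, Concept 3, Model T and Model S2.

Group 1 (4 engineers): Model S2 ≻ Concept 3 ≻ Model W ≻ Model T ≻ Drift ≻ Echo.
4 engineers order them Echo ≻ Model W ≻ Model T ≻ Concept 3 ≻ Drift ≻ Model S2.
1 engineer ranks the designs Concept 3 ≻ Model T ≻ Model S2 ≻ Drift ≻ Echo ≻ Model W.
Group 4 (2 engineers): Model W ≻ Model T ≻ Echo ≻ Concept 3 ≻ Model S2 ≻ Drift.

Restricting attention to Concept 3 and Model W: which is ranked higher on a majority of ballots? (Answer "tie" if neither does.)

Ballots ranking Concept 3 above Model W: 4 + 1 = 5.
Ballots ranking Model W above Concept 3: 11 − 5 = 6.
Model W wins the head-to-head 6–5.

Model W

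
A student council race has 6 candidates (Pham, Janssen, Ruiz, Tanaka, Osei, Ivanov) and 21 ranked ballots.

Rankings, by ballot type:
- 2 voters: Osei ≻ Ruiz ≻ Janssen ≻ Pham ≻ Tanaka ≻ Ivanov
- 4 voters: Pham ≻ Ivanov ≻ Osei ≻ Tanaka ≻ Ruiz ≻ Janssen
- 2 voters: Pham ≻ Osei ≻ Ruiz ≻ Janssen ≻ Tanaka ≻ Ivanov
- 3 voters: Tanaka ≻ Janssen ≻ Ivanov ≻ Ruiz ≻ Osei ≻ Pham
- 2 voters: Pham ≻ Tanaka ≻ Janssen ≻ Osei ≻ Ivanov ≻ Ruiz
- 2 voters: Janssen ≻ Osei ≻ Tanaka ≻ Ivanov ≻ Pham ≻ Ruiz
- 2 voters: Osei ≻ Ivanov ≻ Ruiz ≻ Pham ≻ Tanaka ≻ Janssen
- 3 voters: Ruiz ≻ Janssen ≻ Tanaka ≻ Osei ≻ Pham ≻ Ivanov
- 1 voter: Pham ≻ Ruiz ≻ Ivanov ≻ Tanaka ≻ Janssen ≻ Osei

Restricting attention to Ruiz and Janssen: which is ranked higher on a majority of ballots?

Ruiz

Ballots ranking Ruiz above Janssen: 2 + 4 + 2 + 2 + 3 + 1 = 14.
Ballots ranking Janssen above Ruiz: 21 − 14 = 7.
Ruiz wins the head-to-head 14–7.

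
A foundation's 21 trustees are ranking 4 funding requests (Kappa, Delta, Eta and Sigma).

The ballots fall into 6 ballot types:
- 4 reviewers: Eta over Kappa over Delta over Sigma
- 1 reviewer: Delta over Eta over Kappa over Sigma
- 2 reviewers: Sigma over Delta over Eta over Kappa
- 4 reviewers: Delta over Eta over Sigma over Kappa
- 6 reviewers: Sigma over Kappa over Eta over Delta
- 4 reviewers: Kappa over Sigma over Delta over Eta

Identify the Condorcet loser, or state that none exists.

Pairwise majorities:
Kappa vs Delta: 4+6+4 = 14 for Kappa, 7 for Delta — Kappa by 14–7.
Kappa vs Eta: 6+4 = 10 for Kappa, 11 for Eta — Eta by 11–10.
Kappa vs Sigma: Sigma, 12–9.
Delta–Eta: Delta 11–10.
Delta vs Sigma: Delta preferred on 4+1+4 = 9 ballots; Sigma wins 12–9.
Eta vs Sigma: Eta preferred on 4+1+4 = 9 ballots; Sigma wins 12–9.
Every project wins at least one matchup (Kappa beats Delta; Delta beats Eta; Eta beats Kappa; Sigma beats Kappa), so there is no Condorcet loser.

none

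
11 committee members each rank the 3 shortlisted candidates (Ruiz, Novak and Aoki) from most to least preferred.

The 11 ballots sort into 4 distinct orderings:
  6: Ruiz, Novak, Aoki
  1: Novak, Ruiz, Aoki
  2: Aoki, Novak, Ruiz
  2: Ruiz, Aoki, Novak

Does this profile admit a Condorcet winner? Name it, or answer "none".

Ruiz

Pairwise majorities:
Ruiz vs Novak: 6+2 = 8 for Ruiz, 3 for Novak — Ruiz by 8–3.
Ruiz vs Aoki: Ruiz preferred on 6+1+2 = 9 ballots; Ruiz wins 9–2.
Novak vs Aoki: Novak, 7–4.
Only Ruiz has no losses; Ruiz is the Condorcet winner.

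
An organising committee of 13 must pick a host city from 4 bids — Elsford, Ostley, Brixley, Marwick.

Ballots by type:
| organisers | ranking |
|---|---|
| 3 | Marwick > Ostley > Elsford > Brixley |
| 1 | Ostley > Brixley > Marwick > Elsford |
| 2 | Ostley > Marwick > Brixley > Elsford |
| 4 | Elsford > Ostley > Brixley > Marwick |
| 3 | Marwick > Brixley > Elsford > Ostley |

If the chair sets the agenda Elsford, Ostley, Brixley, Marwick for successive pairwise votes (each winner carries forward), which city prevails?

Round 1: Elsford vs Ostley — 7–6, Elsford advances.
Round 2: Elsford vs Brixley — 7–6, Elsford advances.
Round 3: Elsford vs Marwick — 4–9, Marwick advances.
The agenda winner is Marwick.

Marwick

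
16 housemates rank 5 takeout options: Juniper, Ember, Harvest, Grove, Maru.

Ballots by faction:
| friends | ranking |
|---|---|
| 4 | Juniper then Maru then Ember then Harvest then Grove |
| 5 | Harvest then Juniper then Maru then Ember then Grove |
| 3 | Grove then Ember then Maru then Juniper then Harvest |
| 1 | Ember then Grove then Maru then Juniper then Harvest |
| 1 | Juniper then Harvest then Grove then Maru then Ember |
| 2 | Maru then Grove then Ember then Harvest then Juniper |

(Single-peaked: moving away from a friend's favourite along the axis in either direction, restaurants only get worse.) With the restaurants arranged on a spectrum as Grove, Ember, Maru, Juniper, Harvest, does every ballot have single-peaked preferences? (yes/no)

Axis positions: Grove=1, Ember=2, Maru=3, Juniper=4, Harvest=5.
Faction 1 (peak Juniper at position 4): ranking walks positions 4-3-2-5-1, expanding outward from the peak — single-peaked.
Faction 2 (peak Harvest at position 5): ranking walks positions 5-4-3-2-1, expanding outward from the peak — single-peaked.
Faction 3 (peak Grove at position 1): ranking walks positions 1-2-3-4-5, expanding outward from the peak — single-peaked.
Faction 4 (peak Ember at position 2): ranking walks positions 2-1-3-4-5, expanding outward from the peak — single-peaked.
Faction 5: ranking walks positions 4-5-1-3-2; Grove is ranked above Maru even though Maru lies between Grove and the peak Juniper on the axis — preferences dip and rise again. Not single-peaked.
Faction 6: ranking walks positions 3-1-2-5-4; Grove is ranked above Ember even though Ember lies between Grove and the peak Maru on the axis — preferences dip and rise again. Not single-peaked.
Faction 5 violates single-peakedness, so the profile is not single-peaked on this axis.

no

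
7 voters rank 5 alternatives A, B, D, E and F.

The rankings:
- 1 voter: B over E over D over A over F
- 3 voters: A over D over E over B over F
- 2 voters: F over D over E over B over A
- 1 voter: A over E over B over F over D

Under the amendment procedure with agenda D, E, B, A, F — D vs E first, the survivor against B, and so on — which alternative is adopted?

A

Round 1: D vs E — 5–2, D advances.
Round 2: D vs B — 5–2, D advances.
Round 3: D vs A — 3–4, A advances.
Round 4: A vs F — 5–2, A advances.
A survives the agenda.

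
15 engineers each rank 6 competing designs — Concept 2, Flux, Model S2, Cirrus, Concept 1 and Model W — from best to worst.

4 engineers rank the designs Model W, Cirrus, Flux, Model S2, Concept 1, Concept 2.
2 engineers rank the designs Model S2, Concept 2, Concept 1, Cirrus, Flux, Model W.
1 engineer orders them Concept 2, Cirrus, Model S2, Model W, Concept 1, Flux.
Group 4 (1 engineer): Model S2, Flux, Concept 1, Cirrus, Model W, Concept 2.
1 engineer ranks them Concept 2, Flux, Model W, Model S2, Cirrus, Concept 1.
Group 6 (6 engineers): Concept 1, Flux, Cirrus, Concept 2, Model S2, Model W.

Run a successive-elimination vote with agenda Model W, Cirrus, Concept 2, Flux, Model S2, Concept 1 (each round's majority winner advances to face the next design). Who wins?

Round 1: Model W vs Cirrus — 5–10, Cirrus advances.
Round 2: Cirrus vs Concept 2 — 11–4, Cirrus advances.
Round 3: Cirrus vs Flux — 7–8, Flux advances.
Round 4: Flux vs Model S2 — 11–4, Flux advances.
Round 5: Flux vs Concept 1 — 6–9, Concept 1 advances.
The agenda winner is Concept 1.

Concept 1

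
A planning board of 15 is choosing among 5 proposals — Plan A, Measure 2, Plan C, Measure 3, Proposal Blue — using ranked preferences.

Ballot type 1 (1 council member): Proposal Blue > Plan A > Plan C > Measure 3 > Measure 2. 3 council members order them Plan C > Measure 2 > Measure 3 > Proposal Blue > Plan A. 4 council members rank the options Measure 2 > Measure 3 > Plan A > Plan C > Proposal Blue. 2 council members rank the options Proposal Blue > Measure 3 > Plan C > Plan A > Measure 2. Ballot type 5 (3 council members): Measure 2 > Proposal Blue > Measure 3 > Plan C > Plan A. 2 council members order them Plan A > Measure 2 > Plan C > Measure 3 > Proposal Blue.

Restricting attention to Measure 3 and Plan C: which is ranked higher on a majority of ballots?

Ballots ranking Measure 3 above Plan C: 4 + 2 + 3 = 9.
Ballots ranking Plan C above Measure 3: 15 − 9 = 6.
Measure 3 wins the head-to-head 9–6.

Measure 3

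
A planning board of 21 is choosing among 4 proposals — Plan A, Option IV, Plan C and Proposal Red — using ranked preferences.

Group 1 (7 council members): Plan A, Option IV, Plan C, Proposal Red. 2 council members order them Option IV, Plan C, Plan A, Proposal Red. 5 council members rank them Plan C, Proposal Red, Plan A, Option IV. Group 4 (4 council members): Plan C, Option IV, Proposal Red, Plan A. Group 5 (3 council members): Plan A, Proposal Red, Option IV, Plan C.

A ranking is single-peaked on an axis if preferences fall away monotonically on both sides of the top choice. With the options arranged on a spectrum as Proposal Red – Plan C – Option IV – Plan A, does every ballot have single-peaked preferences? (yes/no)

no

Axis positions: Proposal Red=1, Plan C=2, Option IV=3, Plan A=4.
Group 1 (peak Plan A at position 4): ranking walks positions 4-3-2-1, expanding outward from the peak — single-peaked.
Group 2 (peak Option IV at position 3): ranking walks positions 3-2-4-1, expanding outward from the peak — single-peaked.
Group 3: ranking walks positions 2-1-4-3; Plan A is ranked above Option IV even though Option IV lies between Plan A and the peak Plan C on the axis — preferences dip and rise again. Not single-peaked.
Group 4 (peak Plan C at position 2): ranking walks positions 2-3-1-4, expanding outward from the peak — single-peaked.
Group 5: ranking walks positions 4-1-3-2; Proposal Red is ranked above Option IV even though Option IV lies between Proposal Red and the peak Plan A on the axis — preferences dip and rise again. Not single-peaked.
Group 3 violates single-peakedness, so the profile is not single-peaked on this axis.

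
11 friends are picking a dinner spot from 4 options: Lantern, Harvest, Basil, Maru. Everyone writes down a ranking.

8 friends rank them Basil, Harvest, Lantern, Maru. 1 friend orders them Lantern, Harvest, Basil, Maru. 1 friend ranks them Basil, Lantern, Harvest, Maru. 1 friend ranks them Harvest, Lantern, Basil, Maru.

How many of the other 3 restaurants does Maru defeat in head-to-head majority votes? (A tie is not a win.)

0

Maru against each rival (11 friends):
Maru vs Lantern: Maru is ranked higher on 0 ballots, Lantern on 11. Lantern wins 11–0.
Maru vs Harvest: Harvest, 11–0.
Maru vs Basil: Basil wins 11–0.
Maru beats no one; loses to Lantern, Harvest, Basil — 0 pairwise wins.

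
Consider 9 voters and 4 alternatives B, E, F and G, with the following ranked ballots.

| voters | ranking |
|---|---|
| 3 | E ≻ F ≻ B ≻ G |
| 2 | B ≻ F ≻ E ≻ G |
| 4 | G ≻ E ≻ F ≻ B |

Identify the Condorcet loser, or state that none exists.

Head-to-head results (9 voters):
B vs E: E, 7–2.
B vs F: B is ranked higher on 2 ballots, F on 7. F wins 7–2.
B vs G: 3+2 = 5 for B, 4 for G — B by 5–4.
E vs F: E is ranked higher on 3+4 = 7 ballots, F on 2. E wins 7–2.
E vs G: E preferred on 3+2 = 5 ballots; E wins 5–4.
F vs G: F wins 5–4.
Only G has no wins; G is the Condorcet loser.

G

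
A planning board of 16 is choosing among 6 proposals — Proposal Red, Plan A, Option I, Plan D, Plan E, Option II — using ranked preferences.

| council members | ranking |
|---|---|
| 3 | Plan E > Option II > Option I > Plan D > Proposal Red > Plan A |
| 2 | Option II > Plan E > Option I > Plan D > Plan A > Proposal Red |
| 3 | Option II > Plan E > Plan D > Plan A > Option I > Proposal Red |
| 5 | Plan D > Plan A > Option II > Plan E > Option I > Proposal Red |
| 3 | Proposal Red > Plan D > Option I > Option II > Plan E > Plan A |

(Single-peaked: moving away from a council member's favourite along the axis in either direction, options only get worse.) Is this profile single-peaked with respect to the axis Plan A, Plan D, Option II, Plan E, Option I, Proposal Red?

no

Axis positions: Plan A=1, Plan D=2, Option II=3, Plan E=4, Option I=5, Proposal Red=6.
Faction 1 (peak Plan E at position 4): ranking walks positions 4-3-5-2-6-1, expanding outward from the peak — single-peaked.
Faction 2 (peak Option II at position 3): ranking walks positions 3-4-5-2-1-6, expanding outward from the peak — single-peaked.
Faction 3 (peak Option II at position 3): ranking walks positions 3-4-2-1-5-6, expanding outward from the peak — single-peaked.
Faction 4 (peak Plan D at position 2): ranking walks positions 2-1-3-4-5-6, expanding outward from the peak — single-peaked.
Faction 5: ranking walks positions 6-2-5-3-4-1; Plan D is ranked above Option I even though Option I lies between Plan D and the peak Proposal Red on the axis — preferences dip and rise again. Not single-peaked.
Faction 5 violates single-peakedness, so the profile is not single-peaked on this axis.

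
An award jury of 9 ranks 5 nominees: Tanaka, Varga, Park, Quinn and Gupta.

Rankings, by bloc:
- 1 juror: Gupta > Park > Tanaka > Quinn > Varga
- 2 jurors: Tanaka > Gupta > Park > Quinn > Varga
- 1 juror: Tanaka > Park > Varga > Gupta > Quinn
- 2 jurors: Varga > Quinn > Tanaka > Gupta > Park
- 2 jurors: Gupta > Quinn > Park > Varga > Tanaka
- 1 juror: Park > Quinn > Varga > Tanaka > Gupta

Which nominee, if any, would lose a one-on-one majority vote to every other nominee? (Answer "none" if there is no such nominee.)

none

Pairwise majorities:
Tanaka vs Varga: 1+2+1 = 4 for Tanaka, 5 for Varga — Varga by 5–4.
Tanaka–Park: Tanaka 5–4.
Tanaka vs Quinn: Tanaka is ranked higher on 1+2+1 = 4 ballots, Quinn on 5. Quinn wins 5–4.
Tanaka vs Gupta: Tanaka is ranked higher on 2+1+2+1 = 6 ballots, Gupta on 3. Tanaka wins 6–3.
Varga vs Park: Park, 7–2.
Varga vs Quinn: Quinn, 6–3.
Varga vs Gupta: Gupta, 5–4.
Park vs Quinn: Park wins 5–4.
Park–Gupta: Gupta 7–2.
Quinn vs Gupta: 2+1 = 3 for Quinn, 6 for Gupta — Gupta by 6–3.
No nominee is winless: Tanaka beats Park; Varga beats Tanaka; Park beats Varga; Quinn beats Tanaka; Gupta beats Varga. There is no Condorcet loser.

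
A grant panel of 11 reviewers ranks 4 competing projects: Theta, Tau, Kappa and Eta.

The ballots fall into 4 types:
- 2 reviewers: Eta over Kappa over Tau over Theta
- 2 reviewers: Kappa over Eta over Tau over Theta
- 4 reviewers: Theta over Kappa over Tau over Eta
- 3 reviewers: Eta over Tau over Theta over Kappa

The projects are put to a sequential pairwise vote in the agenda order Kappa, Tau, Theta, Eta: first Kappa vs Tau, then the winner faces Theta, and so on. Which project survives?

Eta

Round 1: Kappa vs Tau — 8–3, Kappa advances.
Round 2: Kappa vs Theta — 4–7, Theta advances.
Round 3: Theta vs Eta — 4–7, Eta advances.
Eta survives the agenda.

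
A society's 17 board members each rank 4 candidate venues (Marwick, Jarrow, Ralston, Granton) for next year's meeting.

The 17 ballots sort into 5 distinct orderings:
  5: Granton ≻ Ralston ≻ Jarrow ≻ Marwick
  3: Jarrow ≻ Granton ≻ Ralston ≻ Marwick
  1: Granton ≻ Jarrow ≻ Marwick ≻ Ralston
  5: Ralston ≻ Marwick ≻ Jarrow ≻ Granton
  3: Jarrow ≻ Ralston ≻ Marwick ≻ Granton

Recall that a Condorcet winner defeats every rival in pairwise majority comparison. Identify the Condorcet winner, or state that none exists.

Pairwise majorities:
Marwick vs Jarrow: Marwick is ranked higher on 5 ballots, Jarrow on 12. Jarrow wins 12–5.
Marwick vs Ralston: Marwick is ranked higher on 1 ballot, Ralston on 16. Ralston wins 16–1.
Marwick vs Granton: Granton wins 9–8.
Jarrow vs Ralston: Jarrow preferred on 3+1+3 = 7 ballots; Ralston wins 10–7.
Jarrow vs Granton: 11 to 6, Jarrow.
Ralston vs Granton: Ralston preferred on 5+3 = 8 ballots; Granton wins 9–8.
Each city drops at least one matchup (Marwick loses to Jarrow; Jarrow loses to Ralston; Ralston loses to Granton; Granton loses to Jarrow); the cycle Jarrow → Granton → Ralston → Jarrow rules out a Condorcet winner.

none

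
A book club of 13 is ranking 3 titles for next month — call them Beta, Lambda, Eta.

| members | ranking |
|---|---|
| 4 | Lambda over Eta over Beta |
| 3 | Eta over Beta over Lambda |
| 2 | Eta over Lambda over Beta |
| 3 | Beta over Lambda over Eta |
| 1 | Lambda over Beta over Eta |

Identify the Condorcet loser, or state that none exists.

Head-to-head results (13 members):
Beta vs Lambda: Beta is ranked higher on 3+3 = 6 ballots, Lambda on 7. Lambda wins 7–6.
Beta vs Eta: Beta preferred on 3+1 = 4 ballots; Eta wins 9–4.
Lambda vs Eta: Lambda is ranked higher on 4+3+1 = 8 ballots, Eta on 5. Lambda wins 8–5.
Beta is beaten in every head-to-head and is the Condorcet loser.

Beta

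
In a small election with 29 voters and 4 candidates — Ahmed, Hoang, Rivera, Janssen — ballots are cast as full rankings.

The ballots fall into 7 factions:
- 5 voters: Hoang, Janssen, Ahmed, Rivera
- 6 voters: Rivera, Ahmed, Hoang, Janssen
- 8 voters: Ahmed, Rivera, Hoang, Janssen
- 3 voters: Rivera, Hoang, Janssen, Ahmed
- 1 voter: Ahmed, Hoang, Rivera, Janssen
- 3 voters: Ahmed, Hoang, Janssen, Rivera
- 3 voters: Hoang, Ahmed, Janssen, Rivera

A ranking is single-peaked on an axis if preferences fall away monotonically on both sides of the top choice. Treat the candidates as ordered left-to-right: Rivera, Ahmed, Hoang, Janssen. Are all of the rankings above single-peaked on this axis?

Axis positions: Rivera=1, Ahmed=2, Hoang=3, Janssen=4.
Faction 1 (peak Hoang at position 3): ranking walks positions 3-4-2-1, expanding outward from the peak — single-peaked.
Faction 2 (peak Rivera at position 1): ranking walks positions 1-2-3-4, expanding outward from the peak — single-peaked.
Faction 3 (peak Ahmed at position 2): ranking walks positions 2-1-3-4, expanding outward from the peak — single-peaked.
Faction 4: ranking walks positions 1-3-4-2; Hoang is ranked above Ahmed even though Ahmed lies between Hoang and the peak Rivera on the axis — preferences dip and rise again. Not single-peaked.
Faction 5 (peak Ahmed at position 2): ranking walks positions 2-3-1-4, expanding outward from the peak — single-peaked.
Faction 6 (peak Ahmed at position 2): ranking walks positions 2-3-4-1, expanding outward from the peak — single-peaked.
Faction 7 (peak Hoang at position 3): ranking walks positions 3-2-4-1, expanding outward from the peak — single-peaked.
Faction 4 violates single-peakedness, so the profile is not single-peaked on this axis.

no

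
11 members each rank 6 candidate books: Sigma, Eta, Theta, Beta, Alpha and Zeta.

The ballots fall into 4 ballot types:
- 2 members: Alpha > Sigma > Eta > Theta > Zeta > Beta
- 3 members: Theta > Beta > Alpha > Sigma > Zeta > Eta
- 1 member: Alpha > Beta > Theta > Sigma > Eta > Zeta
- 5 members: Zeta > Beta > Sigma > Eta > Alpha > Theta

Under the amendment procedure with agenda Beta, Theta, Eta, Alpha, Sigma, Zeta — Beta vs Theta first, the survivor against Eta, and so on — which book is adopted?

Zeta

Round 1: Beta vs Theta — 6–5, Beta advances.
Round 2: Beta vs Eta — 9–2, Beta advances.
Round 3: Beta vs Alpha — 8–3, Beta advances.
Round 4: Beta vs Sigma — 9–2, Beta advances.
Round 5: Beta vs Zeta — 4–7, Zeta advances.
The agenda winner is Zeta.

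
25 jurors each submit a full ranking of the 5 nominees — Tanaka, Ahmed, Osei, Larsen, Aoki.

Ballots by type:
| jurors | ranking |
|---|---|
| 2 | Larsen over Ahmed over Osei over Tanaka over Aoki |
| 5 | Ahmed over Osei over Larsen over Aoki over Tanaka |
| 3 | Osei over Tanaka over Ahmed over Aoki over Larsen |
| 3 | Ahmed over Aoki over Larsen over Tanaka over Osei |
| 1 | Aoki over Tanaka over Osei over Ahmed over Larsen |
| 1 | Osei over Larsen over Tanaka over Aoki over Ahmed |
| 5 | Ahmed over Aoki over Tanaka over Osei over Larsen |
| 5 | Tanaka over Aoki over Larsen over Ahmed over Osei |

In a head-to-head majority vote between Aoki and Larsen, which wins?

Ballots ranking Aoki above Larsen: 3 + 3 + 1 + 5 + 5 = 17.
Ballots ranking Larsen above Aoki: 25 − 17 = 8.
Aoki wins the head-to-head 17–8.

Aoki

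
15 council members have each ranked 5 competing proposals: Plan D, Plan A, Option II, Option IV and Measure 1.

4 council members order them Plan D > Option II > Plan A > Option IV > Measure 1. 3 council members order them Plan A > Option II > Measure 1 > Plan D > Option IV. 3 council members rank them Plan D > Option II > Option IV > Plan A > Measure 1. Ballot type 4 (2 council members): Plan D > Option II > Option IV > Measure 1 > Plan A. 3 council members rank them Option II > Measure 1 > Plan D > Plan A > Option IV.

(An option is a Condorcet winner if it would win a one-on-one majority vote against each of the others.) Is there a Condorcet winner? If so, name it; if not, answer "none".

Check each pair by majority over 15 ballots:
Plan D vs Plan A: Plan D preferred on 4+3+2+3 = 12 ballots; Plan D wins 12–3.
Plan D vs Option II: Plan D is ranked higher on 4+3+2 = 9 ballots, Option II on 6. Plan D wins 9–6.
Plan D vs Option IV: 4+3+3+2+3 = 15 for Plan D, 0 for Option IV — Plan D by 15–0.
Plan D vs Measure 1: 4+3+2 = 9 for Plan D, 6 for Measure 1 — Plan D by 9–6.
Plan A vs Option II: Plan A is ranked higher on 3 ballots, Option II on 12. Option II wins 12–3.
Plan A vs Option IV: Plan A is ranked higher on 4+3+3 = 10 ballots, Option IV on 5. Plan A wins 10–5.
Plan A vs Measure 1: 4+3+3 = 10 for Plan A, 5 for Measure 1 — Plan A by 10–5.
Option II vs Option IV: 4+3+3+2+3 = 15 for Option II, 0 for Option IV — Option II by 15–0.
Option II vs Measure 1: Option II is ranked higher on 4+3+3+2+3 = 15 ballots, Measure 1 on 0. Option II wins 15–0.
Option IV vs Measure 1: Option IV preferred on 4+3+2 = 9 ballots; Option IV wins 9–6.
Plan D beats each of Plan A, Option II, Option IV, Measure 1 — Plan D is the Condorcet winner.

Plan D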